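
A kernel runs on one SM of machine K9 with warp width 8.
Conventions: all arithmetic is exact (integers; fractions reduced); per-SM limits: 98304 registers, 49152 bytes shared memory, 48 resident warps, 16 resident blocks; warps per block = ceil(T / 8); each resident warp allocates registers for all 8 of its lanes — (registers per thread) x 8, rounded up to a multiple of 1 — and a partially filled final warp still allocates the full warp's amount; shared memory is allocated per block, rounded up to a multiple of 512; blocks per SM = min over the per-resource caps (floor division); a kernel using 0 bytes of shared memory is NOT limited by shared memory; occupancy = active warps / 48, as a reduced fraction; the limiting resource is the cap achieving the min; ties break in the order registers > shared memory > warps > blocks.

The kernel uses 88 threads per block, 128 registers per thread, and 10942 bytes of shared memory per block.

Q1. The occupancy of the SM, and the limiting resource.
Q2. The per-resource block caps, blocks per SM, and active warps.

Answer: occupancy 11/12, limited by shared memory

registers: 8 blocks
shared memory: 4 blocks
warps: 4 blocks
blocks: 16 blocks

Answer: 4 blocks, 44 active warps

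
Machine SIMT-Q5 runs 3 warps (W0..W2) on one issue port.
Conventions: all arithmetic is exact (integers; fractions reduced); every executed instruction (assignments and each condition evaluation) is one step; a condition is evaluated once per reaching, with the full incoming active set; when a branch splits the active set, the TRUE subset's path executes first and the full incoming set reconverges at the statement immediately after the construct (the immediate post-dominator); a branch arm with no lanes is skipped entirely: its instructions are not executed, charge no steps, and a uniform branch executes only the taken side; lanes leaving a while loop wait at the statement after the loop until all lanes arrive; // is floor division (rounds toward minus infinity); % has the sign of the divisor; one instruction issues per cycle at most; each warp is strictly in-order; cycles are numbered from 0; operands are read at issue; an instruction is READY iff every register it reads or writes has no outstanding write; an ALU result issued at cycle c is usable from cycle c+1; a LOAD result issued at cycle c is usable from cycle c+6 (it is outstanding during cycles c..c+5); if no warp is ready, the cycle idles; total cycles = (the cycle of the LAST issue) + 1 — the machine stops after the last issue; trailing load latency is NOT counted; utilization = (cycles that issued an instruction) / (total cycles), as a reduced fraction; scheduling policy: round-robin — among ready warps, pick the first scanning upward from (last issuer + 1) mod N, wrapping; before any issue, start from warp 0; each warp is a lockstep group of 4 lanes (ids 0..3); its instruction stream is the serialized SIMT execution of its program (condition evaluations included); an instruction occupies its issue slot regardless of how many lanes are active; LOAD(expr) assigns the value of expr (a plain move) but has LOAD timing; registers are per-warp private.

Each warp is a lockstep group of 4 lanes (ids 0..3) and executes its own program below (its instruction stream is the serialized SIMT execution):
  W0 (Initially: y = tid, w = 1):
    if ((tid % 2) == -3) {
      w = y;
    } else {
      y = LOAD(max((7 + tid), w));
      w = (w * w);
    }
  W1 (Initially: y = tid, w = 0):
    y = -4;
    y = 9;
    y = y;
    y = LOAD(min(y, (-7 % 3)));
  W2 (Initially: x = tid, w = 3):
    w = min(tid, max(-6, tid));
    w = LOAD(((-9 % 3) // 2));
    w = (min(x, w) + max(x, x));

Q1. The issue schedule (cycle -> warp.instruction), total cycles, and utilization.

cycle 0: W0.I0
cycle 1: W1.I0
cycle 2: W2.I0
cycle 3: W0.I1
cycle 4: W1.I1
cycle 5: W2.I1
cycle 6: W0.I2
cycle 7: W1.I2
cycle 8: W1.I3
cycle 9: idle
cycle 10: idle
cycle 11: W2.I2

Answer: 12 cycles, utilization 5/6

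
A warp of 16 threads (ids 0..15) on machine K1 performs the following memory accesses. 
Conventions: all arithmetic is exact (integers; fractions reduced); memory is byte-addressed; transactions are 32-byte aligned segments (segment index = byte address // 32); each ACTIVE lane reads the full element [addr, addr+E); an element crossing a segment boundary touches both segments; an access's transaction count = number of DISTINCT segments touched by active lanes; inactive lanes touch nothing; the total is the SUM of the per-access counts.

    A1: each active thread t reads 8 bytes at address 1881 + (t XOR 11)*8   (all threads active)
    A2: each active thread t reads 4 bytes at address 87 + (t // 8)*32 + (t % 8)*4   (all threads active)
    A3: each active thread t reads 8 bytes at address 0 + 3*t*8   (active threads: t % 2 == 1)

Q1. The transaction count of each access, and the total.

A1: 5 transactions
A2: 3 transactions
A3: 8 transactions

Answer: 5,3,8; total 16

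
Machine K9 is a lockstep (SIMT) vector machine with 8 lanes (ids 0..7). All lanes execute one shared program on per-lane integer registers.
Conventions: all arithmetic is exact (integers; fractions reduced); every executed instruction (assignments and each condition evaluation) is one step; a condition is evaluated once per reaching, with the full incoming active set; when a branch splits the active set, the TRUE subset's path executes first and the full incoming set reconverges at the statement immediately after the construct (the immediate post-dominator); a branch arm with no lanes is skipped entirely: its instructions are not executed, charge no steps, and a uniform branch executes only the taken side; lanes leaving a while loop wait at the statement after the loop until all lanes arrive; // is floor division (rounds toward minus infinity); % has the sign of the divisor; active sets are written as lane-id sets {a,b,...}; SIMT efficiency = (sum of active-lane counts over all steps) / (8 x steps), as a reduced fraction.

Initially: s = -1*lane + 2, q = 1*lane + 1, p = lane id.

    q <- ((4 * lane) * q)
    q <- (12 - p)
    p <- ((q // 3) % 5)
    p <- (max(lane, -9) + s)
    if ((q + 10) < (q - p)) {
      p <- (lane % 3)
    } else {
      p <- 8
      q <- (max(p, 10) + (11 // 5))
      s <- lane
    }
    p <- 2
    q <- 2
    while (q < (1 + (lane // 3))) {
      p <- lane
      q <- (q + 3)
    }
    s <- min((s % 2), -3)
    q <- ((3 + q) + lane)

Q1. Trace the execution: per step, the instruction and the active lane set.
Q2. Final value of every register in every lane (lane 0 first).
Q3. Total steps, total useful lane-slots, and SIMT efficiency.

step 0: q <- ((4 * lane) * q)        {0,1,2,3,4,5,6,7}
step 1: q <- (12 - p)                {0,1,2,3,4,5,6,7}
step 2: p <- ((q // 3) % 5)          {0,1,2,3,4,5,6,7}
step 3: p <- (max(lane, -9) + s)     {0,1,2,3,4,5,6,7}
step 4: eval ((q + 10) < (q - p))    {0,1,2,3,4,5,6,7}
step 5: p <- 8                       {0,1,2,3,4,5,6,7}
step 6: q <- (max(p, 10) + (11 // 5)) {0,1,2,3,4,5,6,7}
step 7: s <- lane                    {0,1,2,3,4,5,6,7}
step 8: p <- 2                       {0,1,2,3,4,5,6,7}
step 9: q <- 2                       {0,1,2,3,4,5,6,7}
step 10: eval (q < (1 + (lane // 3))) {0,1,2,3,4,5,6,7}
step 11: p <- lane                    {6,7}
step 12: q <- (q + 3)                 {6,7}
step 13: eval (q < (1 + (lane // 3))) {6,7}
step 14: s <- min((s % 2), -3)        {0,1,2,3,4,5,6,7}
step 15: q <- ((3 + q) + lane)        {0,1,2,3,4,5,6,7}

Answer: 16 steps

s: -3,-3,-3,-3,-3,-3,-3,-3
q: 5,6,7,8,9,10,14,15
p: 2,2,2,2,2,2,6,7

steps = 16; useful = 110; efficiency = 110/128 = 55/64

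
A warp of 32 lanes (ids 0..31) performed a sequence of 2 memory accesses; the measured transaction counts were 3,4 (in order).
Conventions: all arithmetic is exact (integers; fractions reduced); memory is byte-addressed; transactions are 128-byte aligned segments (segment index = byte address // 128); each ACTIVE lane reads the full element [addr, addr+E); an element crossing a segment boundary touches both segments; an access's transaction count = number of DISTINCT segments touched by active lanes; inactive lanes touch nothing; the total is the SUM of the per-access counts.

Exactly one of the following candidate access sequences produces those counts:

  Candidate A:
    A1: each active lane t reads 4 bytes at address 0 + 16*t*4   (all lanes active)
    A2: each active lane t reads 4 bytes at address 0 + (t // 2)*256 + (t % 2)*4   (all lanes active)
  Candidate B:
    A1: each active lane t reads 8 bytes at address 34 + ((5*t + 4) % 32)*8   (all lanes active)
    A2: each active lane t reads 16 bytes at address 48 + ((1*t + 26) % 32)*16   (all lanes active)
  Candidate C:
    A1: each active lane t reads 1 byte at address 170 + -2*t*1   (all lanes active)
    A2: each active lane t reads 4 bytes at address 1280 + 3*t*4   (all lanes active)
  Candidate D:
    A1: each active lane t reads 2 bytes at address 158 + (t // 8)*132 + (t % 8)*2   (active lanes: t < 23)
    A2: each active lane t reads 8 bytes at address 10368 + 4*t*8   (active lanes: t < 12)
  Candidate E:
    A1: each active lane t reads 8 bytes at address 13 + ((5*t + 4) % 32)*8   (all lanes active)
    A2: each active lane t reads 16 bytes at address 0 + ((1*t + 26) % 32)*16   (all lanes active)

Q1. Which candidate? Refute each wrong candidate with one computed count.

A: A1 gives 16 transactions, not 3
B: A2 gives 5 transactions, not 4
C: A1 gives 2 transactions, not 3
D: A2 gives 3 transactions, not 4
E: all counts match (3,4)

Answer: E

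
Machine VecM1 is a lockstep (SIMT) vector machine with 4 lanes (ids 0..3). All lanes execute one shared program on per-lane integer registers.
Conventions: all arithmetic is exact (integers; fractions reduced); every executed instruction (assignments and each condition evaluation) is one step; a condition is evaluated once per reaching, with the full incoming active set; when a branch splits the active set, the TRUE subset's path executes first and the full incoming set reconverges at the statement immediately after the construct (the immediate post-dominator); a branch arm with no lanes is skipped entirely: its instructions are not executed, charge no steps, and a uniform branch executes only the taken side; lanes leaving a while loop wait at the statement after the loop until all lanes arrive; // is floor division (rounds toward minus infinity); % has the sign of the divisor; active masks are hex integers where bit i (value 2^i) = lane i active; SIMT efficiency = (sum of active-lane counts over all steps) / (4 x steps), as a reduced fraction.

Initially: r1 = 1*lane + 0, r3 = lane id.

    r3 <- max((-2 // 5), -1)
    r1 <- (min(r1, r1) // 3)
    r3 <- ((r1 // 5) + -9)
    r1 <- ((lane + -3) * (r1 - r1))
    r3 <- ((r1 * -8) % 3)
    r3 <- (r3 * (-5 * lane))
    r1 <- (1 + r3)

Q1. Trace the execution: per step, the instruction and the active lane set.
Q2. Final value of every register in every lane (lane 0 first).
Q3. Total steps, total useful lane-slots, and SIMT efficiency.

step 0: r3 <- max((-2 // 5), -1)     0xf
step 1: r1 <- (min(r1, r1) // 3)     0xf
step 2: r3 <- ((r1 // 5) + -9)       0xf
step 3: r1 <- ((lane + -3) * (r1 - r1)) 0xf
step 4: r3 <- ((r1 * -8) % 3)        0xf
step 5: r3 <- (r3 * (-5 * lane))     0xf
step 6: r1 <- (1 + r3)               0xf

Answer: 7 steps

r1: 1,1,1,1
r3: 0,0,0,0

steps = 7; useful = 28; efficiency = 28/28 = 1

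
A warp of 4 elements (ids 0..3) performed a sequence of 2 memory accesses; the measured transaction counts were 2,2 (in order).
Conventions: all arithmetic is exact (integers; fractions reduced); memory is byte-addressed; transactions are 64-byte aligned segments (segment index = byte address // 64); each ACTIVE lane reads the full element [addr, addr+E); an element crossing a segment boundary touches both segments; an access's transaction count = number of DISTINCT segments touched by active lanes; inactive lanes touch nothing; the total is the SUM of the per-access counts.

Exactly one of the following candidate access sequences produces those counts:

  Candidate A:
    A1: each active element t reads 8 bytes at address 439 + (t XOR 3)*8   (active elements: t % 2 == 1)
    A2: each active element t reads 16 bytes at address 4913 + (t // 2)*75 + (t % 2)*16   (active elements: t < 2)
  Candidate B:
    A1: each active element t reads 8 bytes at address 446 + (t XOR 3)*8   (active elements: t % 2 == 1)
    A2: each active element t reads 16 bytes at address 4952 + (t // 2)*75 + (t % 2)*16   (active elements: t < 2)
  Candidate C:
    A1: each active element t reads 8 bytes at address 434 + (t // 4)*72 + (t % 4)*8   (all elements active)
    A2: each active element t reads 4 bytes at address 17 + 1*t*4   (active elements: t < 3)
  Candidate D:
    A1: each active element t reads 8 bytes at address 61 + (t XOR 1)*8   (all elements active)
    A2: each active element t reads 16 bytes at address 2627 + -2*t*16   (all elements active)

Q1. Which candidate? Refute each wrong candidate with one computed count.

B: A2 gives 1 transaction, not 2
C: A2 gives 1 transaction, not 2
D: A2 gives 3 transactions, not 2
A: all counts match (2,2)

Answer: A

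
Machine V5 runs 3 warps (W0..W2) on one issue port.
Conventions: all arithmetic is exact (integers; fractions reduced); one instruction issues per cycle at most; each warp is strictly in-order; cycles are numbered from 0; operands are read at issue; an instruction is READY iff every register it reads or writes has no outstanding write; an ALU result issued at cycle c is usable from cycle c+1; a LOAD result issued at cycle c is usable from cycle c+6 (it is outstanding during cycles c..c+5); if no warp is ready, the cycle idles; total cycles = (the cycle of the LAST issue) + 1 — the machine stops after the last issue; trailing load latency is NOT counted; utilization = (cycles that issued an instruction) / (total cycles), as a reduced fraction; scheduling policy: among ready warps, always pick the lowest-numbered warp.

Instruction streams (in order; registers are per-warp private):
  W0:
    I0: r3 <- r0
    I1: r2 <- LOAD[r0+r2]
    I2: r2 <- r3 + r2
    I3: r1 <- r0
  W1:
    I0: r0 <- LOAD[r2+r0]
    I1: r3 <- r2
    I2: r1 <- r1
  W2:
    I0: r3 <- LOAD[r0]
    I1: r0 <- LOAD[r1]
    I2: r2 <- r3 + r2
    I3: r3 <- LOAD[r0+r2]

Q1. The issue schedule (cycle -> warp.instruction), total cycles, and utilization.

cycle 0: W0.I0
cycle 1: W0.I1
cycle 2: W1.I0
cycle 3: W1.I1
cycle 4: W1.I2
cycle 5: W2.I0
cycle 6: W2.I1
cycle 7: W0.I2
cycle 8: W0.I3
cycle 9: idle
cycle 10: idle
cycle 11: W2.I2
cycle 12: W2.I3

Answer: 13 cycles, utilization 11/13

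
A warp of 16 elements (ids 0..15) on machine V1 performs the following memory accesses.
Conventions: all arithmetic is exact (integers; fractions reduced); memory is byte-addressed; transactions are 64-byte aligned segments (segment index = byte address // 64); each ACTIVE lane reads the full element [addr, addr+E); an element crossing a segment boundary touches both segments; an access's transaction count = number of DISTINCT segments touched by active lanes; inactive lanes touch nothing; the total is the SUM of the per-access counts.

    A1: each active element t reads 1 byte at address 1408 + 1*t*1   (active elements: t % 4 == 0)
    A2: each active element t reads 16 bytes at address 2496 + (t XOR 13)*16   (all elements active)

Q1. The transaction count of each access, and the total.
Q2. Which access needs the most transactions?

A1: 1 transaction
A2: 4 transactions

Answer: 1,4; total 5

Answer: A2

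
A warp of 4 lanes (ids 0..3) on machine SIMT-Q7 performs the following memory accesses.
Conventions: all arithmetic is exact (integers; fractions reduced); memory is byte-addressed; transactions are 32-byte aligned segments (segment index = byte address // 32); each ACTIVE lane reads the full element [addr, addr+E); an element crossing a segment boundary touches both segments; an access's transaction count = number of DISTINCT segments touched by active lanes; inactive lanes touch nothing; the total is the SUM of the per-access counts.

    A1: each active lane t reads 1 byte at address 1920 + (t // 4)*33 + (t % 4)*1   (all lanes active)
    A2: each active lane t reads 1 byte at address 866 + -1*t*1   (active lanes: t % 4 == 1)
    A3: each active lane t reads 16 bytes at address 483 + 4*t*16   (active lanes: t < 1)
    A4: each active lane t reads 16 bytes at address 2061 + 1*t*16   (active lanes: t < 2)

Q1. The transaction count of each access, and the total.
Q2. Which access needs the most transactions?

A1: 1 transaction
A2: 1 transaction
A3: 1 transaction
A4: 2 transactions

Answer: 1,1,1,2; total 5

Answer: A4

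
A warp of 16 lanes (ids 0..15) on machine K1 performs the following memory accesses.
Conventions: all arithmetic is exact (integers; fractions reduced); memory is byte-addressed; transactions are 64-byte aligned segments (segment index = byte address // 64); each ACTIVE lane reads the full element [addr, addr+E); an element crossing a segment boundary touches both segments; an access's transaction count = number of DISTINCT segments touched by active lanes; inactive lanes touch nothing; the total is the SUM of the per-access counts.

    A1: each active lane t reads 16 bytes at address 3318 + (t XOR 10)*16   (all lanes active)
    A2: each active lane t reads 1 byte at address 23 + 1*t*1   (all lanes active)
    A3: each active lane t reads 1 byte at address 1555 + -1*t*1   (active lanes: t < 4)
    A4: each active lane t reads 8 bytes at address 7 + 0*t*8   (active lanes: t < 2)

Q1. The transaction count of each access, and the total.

A1: 5 transactions
A2: 1 transaction
A3: 1 transaction
A4: 1 transaction

Answer: 5,1,1,1; total 8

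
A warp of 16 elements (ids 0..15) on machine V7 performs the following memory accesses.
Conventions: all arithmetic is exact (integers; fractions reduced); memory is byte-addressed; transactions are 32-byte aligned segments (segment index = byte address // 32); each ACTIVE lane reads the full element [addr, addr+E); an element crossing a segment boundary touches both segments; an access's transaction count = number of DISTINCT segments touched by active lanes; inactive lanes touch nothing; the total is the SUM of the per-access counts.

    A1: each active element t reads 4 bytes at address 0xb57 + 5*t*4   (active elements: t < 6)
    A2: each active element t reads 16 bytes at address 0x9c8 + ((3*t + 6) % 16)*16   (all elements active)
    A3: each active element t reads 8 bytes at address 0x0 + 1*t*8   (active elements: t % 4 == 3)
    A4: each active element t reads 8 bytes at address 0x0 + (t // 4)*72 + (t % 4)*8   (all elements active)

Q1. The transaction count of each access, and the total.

A1: 4 transactions
A2: 9 transactions
A3: 4 transactions
A4: 7 transactions

Answer: 4,9,4,7; total 24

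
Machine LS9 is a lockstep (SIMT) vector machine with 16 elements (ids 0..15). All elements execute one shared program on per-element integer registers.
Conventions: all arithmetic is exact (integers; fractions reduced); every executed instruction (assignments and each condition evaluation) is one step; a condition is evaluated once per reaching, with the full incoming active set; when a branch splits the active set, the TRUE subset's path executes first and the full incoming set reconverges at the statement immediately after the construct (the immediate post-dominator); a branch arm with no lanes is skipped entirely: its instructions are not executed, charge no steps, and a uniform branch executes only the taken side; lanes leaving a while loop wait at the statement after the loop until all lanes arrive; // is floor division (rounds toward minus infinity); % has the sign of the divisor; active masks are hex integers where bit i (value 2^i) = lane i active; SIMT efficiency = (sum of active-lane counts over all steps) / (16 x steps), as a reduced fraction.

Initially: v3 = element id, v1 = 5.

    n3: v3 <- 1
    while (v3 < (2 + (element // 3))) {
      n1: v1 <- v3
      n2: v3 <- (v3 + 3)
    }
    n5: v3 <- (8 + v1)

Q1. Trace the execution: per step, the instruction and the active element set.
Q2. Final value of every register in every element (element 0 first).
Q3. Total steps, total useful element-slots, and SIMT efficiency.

step 0: v3 <- 1                      0xffff
step 1: eval (v3 < (2 + (element // 3))) 0xffff
step 2: v1 <- v3                     0xffff
step 3: v3 <- (v3 + 3)               0xffff
step 4: eval (v3 < (2 + (element // 3))) 0xffff
step 5: v1 <- v3                     0xfe00
step 6: v3 <- (v3 + 3)               0xfe00
step 7: eval (v3 < (2 + (element // 3))) 0xfe00
step 8: v3 <- (8 + v1)               0xffff

Answer: 9 steps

v3: 9,9,9,9,9,9,9,9,9,12,12,12,12,12,12,12
v1: 1,1,1,1,1,1,1,1,1,4,4,4,4,4,4,4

steps = 9; useful = 117; efficiency = 117/144 = 13/16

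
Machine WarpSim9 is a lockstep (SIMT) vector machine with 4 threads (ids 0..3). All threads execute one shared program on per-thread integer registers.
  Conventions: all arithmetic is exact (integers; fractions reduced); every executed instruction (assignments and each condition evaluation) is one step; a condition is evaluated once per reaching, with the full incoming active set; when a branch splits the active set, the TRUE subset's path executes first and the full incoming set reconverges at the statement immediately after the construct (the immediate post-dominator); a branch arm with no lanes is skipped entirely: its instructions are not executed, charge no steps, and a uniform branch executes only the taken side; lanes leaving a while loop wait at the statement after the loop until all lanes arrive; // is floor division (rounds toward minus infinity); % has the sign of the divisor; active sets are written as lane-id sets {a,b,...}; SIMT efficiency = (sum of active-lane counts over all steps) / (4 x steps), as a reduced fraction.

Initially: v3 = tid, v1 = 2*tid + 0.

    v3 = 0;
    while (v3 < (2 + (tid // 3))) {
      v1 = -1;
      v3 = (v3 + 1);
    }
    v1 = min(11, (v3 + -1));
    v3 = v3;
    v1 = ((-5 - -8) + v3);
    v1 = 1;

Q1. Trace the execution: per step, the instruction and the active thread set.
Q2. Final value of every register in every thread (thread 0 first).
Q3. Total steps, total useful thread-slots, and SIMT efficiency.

step 0: v3 <- 0                      {0,1,2,3}
step 1: eval (v3 < (2 + (tid // 3))) {0,1,2,3}
step 2: v1 <- -1                     {0,1,2,3}
step 3: v3 <- (v3 + 1)               {0,1,2,3}
step 4: eval (v3 < (2 + (tid // 3))) {0,1,2,3}
step 5: v1 <- -1                     {0,1,2,3}
step 6: v3 <- (v3 + 1)               {0,1,2,3}
step 7: eval (v3 < (2 + (tid // 3))) {0,1,2,3}
step 8: v1 <- -1                     {3}
step 9: v3 <- (v3 + 1)               {3}
step 10: eval (v3 < (2 + (tid // 3))) {3}
step 11: v1 <- min(11, (v3 + -1))     {0,1,2,3}
step 12: v3 <- v3                     {0,1,2,3}
step 13: v1 <- ((-5 - -8) + v3)       {0,1,2,3}
step 14: v1 <- 1                      {0,1,2,3}

Answer: 15 steps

v3: 2,2,2,3
v1: 1,1,1,1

steps = 15; useful = 51; efficiency = 51/60 = 17/20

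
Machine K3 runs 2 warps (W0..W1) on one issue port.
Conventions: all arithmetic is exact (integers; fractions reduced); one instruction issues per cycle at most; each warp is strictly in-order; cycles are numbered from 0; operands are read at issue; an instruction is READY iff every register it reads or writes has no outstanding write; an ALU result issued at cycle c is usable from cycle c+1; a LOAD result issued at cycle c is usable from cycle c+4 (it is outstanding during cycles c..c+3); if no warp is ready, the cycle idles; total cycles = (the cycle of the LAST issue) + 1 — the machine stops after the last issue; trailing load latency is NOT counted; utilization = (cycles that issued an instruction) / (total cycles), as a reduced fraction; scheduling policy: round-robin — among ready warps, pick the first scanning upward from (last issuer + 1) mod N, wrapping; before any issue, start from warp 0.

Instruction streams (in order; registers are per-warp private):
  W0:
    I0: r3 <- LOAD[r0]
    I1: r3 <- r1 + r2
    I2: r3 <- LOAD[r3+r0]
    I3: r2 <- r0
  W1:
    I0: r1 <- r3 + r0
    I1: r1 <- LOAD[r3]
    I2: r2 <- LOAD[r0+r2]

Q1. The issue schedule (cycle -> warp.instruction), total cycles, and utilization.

cycle 0: W0.I0
cycle 1: W1.I0
cycle 2: W1.I1
cycle 3: W1.I2
cycle 4: W0.I1
cycle 5: W0.I2
cycle 6: W0.I3

Answer: 7 cycles, utilization 1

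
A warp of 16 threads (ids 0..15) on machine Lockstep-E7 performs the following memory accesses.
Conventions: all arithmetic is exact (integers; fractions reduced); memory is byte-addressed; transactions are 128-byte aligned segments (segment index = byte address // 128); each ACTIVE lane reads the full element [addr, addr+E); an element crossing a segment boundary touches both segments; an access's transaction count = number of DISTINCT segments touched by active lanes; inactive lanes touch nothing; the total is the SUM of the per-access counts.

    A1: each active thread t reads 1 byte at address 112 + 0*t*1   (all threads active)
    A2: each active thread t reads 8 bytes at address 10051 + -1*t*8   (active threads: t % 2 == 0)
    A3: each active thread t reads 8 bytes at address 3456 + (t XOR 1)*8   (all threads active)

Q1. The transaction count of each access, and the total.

A1: 1 transaction
A2: 2 transactions
A3: 1 transaction

Answer: 1,2,1; total 4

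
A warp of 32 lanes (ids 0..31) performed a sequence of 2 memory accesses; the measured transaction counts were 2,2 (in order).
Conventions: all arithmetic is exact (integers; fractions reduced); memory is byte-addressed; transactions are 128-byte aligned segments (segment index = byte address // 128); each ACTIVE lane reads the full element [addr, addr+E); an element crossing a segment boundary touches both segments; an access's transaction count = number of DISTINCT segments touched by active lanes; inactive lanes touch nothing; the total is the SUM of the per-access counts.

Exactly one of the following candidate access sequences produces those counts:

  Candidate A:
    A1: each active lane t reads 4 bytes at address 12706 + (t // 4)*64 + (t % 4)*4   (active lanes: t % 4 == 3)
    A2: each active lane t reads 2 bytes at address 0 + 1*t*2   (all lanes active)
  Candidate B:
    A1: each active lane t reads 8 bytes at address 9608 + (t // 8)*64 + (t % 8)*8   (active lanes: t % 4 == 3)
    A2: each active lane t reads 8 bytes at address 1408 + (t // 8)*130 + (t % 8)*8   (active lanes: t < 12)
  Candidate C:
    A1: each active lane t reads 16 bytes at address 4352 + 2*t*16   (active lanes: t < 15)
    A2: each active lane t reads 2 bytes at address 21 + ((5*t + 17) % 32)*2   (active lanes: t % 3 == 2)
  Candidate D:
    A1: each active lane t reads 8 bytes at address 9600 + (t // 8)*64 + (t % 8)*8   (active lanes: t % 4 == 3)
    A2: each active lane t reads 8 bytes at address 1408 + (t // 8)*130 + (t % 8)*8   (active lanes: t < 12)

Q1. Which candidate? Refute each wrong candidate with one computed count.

A: A1 gives 4 transactions, not 2
B: A1 gives 3 transactions, not 2
C: A1 gives 4 transactions, not 2
D: all counts match (2,2)

Answer: D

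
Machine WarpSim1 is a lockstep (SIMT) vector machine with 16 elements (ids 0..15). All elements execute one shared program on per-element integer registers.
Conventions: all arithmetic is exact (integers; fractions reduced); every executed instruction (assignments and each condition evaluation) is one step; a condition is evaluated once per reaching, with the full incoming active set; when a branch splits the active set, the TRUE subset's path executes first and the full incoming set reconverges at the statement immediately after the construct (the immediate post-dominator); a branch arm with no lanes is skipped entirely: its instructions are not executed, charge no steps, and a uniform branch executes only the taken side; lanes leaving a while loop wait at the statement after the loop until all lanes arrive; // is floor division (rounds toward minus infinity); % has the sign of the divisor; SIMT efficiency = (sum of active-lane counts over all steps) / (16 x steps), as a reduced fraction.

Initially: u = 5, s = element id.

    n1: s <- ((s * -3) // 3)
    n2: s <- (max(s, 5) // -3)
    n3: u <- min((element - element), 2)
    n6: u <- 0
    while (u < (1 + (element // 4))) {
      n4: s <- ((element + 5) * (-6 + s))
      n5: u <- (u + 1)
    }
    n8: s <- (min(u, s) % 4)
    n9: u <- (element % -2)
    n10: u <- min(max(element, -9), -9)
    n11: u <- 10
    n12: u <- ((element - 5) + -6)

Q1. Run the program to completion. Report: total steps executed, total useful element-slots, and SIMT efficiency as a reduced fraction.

Answer: 22 steps, 280 useful, 35/44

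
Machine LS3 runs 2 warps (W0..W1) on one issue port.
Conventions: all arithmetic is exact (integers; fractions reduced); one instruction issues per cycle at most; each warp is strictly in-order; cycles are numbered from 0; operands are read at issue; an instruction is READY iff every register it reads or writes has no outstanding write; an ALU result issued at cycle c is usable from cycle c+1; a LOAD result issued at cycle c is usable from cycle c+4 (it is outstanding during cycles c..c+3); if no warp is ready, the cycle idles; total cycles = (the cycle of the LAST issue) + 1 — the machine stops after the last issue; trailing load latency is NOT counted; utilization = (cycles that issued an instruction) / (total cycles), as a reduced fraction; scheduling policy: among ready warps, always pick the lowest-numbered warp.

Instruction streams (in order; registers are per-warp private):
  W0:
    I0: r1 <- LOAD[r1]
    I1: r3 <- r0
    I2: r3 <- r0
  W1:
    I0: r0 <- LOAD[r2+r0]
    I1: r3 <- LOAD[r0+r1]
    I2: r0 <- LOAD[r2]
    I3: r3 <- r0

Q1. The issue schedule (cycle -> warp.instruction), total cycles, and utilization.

cycle 0: W0.I0
cycle 1: W0.I1
cycle 2: W0.I2
cycle 3: W1.I0
cycle 4: idle
cycle 5: idle
cycle 6: idle
cycle 7: W1.I1
cycle 8: W1.I2
cycle 9: idle
cycle 10: idle
cycle 11: idle
cycle 12: W1.I3

Answer: 13 cycles, utilization 7/13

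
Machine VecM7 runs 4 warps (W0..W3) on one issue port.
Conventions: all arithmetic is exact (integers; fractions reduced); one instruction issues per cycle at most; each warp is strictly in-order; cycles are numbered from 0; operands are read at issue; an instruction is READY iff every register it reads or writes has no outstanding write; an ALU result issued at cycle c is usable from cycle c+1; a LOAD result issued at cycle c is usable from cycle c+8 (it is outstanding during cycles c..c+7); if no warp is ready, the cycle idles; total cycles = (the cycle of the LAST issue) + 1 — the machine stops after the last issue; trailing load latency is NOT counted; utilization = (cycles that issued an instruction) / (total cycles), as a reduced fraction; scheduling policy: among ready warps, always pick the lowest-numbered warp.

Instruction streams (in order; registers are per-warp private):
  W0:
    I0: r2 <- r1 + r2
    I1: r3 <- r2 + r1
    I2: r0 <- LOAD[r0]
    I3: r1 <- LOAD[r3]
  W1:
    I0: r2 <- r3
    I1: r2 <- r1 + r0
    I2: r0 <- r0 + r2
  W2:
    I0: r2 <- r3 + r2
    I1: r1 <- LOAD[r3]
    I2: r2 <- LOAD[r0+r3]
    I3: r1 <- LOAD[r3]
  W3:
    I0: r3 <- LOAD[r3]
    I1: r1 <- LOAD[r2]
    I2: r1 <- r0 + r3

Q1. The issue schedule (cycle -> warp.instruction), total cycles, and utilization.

cycle 0: W0.I0
cycle 1: W0.I1
cycle 2: W0.I2
cycle 3: W0.I3
cycle 4: W1.I0
cycle 5: W1.I1
cycle 6: W1.I2
cycle 7: W2.I0
cycle 8: W2.I1
cycle 9: W2.I2
cycle 10: W3.I0
cycle 11: W3.I1
cycle 12: idle
cycle 13: idle
cycle 14: idle
cycle 15: idle
cycle 16: W2.I3
cycle 17: idle
cycle 18: idle
cycle 19: W3.I2

Answer: 20 cycles, utilization 7/10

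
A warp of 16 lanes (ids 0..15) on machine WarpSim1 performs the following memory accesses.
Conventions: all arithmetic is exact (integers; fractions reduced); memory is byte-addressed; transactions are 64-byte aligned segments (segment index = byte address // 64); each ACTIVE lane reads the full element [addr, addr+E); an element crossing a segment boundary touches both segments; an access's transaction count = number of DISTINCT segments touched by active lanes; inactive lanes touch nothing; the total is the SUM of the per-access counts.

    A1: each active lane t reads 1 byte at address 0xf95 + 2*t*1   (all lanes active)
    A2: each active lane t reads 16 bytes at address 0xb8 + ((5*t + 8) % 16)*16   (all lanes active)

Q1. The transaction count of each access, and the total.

A1: 1 transaction
A2: 5 transactions

Answer: 1,5; total 6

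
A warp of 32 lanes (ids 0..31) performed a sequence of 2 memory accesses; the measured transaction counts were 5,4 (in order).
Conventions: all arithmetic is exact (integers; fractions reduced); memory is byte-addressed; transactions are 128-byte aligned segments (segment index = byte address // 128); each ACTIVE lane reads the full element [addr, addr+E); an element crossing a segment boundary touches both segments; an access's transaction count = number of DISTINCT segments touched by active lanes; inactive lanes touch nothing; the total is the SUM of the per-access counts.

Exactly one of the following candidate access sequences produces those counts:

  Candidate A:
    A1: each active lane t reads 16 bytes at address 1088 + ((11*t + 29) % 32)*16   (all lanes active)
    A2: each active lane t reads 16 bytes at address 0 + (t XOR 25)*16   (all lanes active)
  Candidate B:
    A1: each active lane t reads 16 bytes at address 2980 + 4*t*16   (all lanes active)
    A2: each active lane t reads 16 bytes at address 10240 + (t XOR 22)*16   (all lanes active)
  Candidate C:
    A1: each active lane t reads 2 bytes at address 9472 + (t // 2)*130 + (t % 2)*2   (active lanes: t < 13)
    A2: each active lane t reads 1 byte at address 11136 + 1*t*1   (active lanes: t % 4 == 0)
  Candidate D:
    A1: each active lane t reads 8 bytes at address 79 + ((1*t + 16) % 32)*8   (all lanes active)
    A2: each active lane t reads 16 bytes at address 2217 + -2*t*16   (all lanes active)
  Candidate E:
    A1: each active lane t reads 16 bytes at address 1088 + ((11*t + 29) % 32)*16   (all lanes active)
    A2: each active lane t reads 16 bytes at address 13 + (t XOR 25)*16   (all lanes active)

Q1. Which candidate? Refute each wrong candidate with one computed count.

B: A1 gives 16 transactions, not 5
C: A1 gives 7 transactions, not 5
D: A1 gives 3 transactions, not 5
E: A2 gives 5 transactions, not 4
A: all counts match (5,4)

Answer: A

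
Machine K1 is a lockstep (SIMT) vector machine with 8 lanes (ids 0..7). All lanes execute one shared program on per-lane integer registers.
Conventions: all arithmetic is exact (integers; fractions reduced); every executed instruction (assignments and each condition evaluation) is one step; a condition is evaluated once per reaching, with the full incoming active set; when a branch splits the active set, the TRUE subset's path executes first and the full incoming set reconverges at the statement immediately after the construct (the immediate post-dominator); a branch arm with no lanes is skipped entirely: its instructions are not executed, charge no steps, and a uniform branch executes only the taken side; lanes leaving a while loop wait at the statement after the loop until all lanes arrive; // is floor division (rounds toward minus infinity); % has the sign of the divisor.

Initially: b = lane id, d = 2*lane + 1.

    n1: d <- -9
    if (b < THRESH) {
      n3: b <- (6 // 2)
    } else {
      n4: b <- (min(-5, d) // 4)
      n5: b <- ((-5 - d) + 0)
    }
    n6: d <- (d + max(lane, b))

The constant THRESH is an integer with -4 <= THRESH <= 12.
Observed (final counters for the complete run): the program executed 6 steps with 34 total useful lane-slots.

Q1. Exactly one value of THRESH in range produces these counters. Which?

Answer: THRESH = 6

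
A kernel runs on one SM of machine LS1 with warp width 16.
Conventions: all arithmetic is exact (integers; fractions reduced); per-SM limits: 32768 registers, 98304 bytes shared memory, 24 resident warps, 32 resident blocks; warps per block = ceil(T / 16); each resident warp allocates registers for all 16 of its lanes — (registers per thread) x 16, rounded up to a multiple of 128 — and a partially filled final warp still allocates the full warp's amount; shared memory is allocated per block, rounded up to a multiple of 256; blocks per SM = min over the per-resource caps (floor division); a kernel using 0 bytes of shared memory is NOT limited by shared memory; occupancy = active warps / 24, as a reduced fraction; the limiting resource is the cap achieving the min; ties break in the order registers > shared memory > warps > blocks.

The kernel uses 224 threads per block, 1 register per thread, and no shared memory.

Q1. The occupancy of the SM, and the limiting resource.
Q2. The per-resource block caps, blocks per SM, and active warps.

Answer: occupancy 7/12, limited by warps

registers: 18 blocks
shared memory: no limit (kernel uses none)
warps: 1 block
blocks: 32 blocks

Answer: 1 block, 14 active warps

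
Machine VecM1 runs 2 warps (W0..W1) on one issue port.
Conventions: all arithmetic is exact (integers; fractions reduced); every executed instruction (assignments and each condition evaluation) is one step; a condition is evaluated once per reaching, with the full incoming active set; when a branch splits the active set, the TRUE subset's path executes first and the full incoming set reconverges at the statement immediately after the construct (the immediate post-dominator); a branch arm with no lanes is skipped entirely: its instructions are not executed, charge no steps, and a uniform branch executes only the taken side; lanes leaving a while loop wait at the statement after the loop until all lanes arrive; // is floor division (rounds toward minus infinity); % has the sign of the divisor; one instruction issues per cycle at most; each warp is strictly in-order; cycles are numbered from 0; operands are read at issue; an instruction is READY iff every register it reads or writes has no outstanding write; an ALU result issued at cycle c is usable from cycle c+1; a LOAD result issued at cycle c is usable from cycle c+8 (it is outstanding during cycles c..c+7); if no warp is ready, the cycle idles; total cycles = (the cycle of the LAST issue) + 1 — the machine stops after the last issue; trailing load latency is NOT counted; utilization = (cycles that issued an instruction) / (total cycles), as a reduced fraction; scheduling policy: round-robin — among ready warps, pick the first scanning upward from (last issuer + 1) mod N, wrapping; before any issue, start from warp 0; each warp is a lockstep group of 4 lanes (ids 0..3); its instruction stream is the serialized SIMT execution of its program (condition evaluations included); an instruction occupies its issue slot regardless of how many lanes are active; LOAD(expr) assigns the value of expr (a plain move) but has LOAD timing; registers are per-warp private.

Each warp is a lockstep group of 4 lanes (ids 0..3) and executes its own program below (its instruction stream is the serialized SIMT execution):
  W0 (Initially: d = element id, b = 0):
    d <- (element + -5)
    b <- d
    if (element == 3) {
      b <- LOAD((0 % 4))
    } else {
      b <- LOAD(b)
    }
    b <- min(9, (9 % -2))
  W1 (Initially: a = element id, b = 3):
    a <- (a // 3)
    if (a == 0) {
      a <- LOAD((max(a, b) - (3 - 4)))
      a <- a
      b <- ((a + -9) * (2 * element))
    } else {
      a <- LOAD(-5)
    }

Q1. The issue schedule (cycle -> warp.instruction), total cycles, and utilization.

cycle 0: W0.I0
cycle 1: W1.I0
cycle 2: W0.I1
cycle 3: W1.I1
cycle 4: W0.I2
cycle 5: W1.I2
cycle 6: W0.I3
cycle 7: idle
cycle 8: idle
cycle 9: idle
cycle 10: idle
cycle 11: idle
cycle 12: idle
cycle 13: W1.I3
cycle 14: W0.I4
cycle 15: W1.I4
cycle 16: W1.I5
cycle 17: idle
cycle 18: idle
cycle 19: idle
cycle 20: idle
cycle 21: idle
cycle 22: W0.I5

Answer: 23 cycles, utilization 12/23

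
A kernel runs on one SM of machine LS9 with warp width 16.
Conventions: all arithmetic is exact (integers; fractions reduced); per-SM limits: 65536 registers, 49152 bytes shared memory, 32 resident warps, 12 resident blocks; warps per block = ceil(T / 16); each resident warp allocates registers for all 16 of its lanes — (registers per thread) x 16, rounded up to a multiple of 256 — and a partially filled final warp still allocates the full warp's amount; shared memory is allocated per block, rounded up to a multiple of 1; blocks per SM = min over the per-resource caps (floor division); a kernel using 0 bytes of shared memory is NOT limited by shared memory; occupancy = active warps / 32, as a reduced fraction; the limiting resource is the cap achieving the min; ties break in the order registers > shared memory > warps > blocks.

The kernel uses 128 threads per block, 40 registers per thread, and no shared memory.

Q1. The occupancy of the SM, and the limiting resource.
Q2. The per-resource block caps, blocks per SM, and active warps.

Answer: occupancy 1, limited by warps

registers: 10 blocks
shared memory: no limit (kernel uses none)
warps: 4 blocks
blocks: 12 blocks

Answer: 4 blocks, 32 active warps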